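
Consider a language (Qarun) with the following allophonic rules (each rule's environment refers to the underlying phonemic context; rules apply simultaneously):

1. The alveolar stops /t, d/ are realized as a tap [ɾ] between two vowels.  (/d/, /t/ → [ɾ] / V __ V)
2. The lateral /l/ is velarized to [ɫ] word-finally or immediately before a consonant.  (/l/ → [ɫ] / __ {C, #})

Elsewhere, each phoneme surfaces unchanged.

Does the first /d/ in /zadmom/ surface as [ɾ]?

No

/d/ — between /a/ and /m/; rule 1 does not apply here → [d].
The actual realization is [d], not [ɾ].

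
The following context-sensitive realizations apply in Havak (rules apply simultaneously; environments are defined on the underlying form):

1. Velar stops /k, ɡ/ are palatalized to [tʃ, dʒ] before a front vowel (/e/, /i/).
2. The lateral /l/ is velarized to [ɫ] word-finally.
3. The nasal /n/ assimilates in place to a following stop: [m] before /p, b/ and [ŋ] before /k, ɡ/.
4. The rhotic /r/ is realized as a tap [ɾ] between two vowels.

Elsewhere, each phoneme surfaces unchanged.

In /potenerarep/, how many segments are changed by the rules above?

Segments that undergo a rule: /r/ → [ɾ] (rule 4); /r/ → [ɾ] (rule 4).
All other segments surface unchanged.

2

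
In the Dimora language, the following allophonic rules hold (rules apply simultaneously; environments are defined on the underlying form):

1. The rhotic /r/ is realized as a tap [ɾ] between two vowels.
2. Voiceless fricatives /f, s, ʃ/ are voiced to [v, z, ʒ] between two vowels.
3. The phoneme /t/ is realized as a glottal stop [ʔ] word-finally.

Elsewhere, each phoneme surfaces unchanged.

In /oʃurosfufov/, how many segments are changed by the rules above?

3

Segments that undergo a rule: /ʃ/ → [ʒ] (rule 2); /r/ → [ɾ] (rule 1); /f/ → [v] (rule 2).
All other segments surface unchanged.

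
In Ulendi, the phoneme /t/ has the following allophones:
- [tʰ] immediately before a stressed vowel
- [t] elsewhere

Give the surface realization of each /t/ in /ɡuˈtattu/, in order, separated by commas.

[tʰ], [t], [t]

Occurrence 1 (position 3): immediately before a stressed vowel → [tʰ].
Occurrence 2 (position 5): no conditioning environment matches → elsewhere allophone [t].
Occurrence 3 (position 6): no conditioning environment matches → elsewhere allophone [t].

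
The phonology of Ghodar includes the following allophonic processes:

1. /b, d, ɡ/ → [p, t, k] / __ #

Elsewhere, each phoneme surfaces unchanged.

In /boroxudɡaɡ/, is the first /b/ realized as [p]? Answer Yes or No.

No

/b/ (word-initial) fails the environment for rule 1, so it stays [b].
The actual realization is [b], not [p].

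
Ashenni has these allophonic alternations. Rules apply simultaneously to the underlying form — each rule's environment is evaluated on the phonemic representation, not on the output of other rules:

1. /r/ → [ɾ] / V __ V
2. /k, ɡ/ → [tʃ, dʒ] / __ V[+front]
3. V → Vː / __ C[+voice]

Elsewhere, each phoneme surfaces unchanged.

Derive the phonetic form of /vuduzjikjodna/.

/v/ stays [v].
/u/ (between /v/ and /d/) occurs before a voiced consonant → [uː] by rule 3.
/d/ (between /u/ and /u/): no rule targets it → [d].
/u/ — between /d/ and /z/, before a voiced consonant — surfaces as [uː] (rule 3).
/z/ (between /u/ and /j/): no rule targets it → [z].
/j/ (between /z/ and /i/) is unaffected → [j].
/i/ — between /j/ and /k/; rule 3 does not apply here → [i].
/k/ (between /i/ and /j/): rule 2 targets it, but not before a front vowel → unchanged [k].
/j/ (between /k/ and /o/) is unaffected → [j].
/o/ (between /j/ and /d/): before a voiced consonant, so rule 3 applies → [oː].
/d/ — not in any rule's target class → [d].
/n/ — not in any rule's target class → [n].
/a/ (word-final) is in the target of rule 3 but the environment (before a voiced consonant) is not met → [a].

[vuːduːzjikjoːdna]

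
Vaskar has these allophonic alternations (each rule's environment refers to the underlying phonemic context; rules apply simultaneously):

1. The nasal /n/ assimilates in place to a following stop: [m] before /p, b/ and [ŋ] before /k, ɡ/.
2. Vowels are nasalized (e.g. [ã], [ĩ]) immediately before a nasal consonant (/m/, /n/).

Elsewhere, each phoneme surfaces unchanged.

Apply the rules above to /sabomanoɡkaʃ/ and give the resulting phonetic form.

/s/ stays [s].
/a/ — between /s/ and /b/; rule 2 does not apply here → [a].
/b/ (between /a/ and /o/) is unaffected → [b].
/o/ (between /b/ and /m/): before a nasal consonant, so rule 2 applies → [õ].
/m/ (between /o/ and /a/) is unaffected → [m].
/a/ meets the environment for rule 2 (before a nasal consonant) → [ã].
/n/ — between /a/ and /o/; rule 1 does not apply here → [n].
/o/ (between /n/ and /ɡ/) fails the environment for rule 2, so it stays [o].
/ɡ/ — not in any rule's target class → [ɡ].
/k/ stays [k].
/a/ (between /k/ and /ʃ/) is in the target of rule 2 but the environment (before a nasal consonant) is not met → [a].
/ʃ/ (word-final) is unaffected → [ʃ].

[sabõmãnoɡkaʃ]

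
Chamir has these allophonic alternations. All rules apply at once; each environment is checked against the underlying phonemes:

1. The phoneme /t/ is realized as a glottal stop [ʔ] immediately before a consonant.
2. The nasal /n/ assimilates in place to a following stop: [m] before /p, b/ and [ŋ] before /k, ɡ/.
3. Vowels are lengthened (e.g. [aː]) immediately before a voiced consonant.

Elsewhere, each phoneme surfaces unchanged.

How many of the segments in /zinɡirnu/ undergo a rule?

Segments that undergo a rule: /i/ → [iː] (rule 3); /n/ → [ŋ] (rule 2); /i/ → [iː] (rule 3).
All other segments surface unchanged.

3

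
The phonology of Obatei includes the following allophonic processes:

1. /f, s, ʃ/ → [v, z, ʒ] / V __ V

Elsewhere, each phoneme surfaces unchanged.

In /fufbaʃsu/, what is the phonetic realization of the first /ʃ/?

[ʃ]

/ʃ/ (between /a/ and /s/) fails the environment for rule 1, so it stays [ʃ].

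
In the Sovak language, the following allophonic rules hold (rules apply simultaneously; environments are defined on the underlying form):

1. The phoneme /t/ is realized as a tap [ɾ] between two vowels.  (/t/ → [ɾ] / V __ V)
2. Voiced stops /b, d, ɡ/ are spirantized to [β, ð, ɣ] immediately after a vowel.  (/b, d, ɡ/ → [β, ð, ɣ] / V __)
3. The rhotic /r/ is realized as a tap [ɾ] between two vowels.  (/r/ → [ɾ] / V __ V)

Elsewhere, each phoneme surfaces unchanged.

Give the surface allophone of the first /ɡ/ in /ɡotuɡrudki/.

[ɡ]

/ɡ/ (word-initial) fails the environment for rule 2, so it stays [ɡ].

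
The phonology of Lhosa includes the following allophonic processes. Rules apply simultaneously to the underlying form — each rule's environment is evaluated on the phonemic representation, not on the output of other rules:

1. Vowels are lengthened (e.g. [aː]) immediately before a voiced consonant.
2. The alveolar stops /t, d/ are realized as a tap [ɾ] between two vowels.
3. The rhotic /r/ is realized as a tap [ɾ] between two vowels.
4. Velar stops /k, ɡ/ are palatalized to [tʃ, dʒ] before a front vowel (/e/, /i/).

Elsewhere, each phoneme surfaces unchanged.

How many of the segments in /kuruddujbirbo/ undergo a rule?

5

Segments that undergo a rule: /u/ → [uː] (rule 1); /r/ → [ɾ] (rule 3); /u/ → [uː] (rule 1); /u/ → [uː] (rule 1); /i/ → [iː] (rule 1).
All other segments surface unchanged.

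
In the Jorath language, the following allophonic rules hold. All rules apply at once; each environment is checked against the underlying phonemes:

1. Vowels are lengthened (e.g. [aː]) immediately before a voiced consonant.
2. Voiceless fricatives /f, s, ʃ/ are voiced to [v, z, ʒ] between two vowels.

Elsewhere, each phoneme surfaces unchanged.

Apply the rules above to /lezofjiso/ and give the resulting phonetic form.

/e/ (between /l/ and /z/) occurs before a voiced consonant → [eː] by rule 1.
/o/ — between /z/ and /f/; rule 1 does not apply here → [o].
/f/ (between /o/ and /j/): rule 2 targets it, but not between two vowels → unchanged [f].
/i/ (between /j/ and /s/) is in the target of rule 1 but the environment (before a voiced consonant) is not met → [i].
/s/ — between /i/ and /o/, between two vowels — surfaces as [z] (rule 2).
/o/ (word-final) is in the target of rule 1 but the environment (before a voiced consonant) is not met → [o].

[leːzofjizo]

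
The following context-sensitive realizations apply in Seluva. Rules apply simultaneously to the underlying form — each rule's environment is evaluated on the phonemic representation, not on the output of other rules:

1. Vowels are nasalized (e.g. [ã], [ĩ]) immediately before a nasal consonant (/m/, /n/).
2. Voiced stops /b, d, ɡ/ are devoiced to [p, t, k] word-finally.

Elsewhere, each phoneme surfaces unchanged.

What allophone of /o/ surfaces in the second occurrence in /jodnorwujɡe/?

/o/ (between /n/ and /r/) fails the environment for rule 1, so it stays [o].

[o]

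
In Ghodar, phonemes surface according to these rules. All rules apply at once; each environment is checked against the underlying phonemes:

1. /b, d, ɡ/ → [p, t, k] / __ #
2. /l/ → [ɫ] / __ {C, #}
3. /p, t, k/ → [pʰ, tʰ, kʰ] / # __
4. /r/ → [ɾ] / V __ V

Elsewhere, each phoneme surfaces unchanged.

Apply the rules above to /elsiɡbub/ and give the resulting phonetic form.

/e/ stays [e].
Rule 2 applies to /l/ (between /e/ and /s/: word-finally or immediately before a consonant) → [ɫ].
/s/ — not in any rule's target class → [s].
/i/ (between /s/ and /ɡ/): no rule targets it → [i].
/ɡ/ — between /i/ and /b/; rule 1 does not apply here → [ɡ].
/b/ (between /ɡ/ and /u/): rule 1 targets it, but not word-finally → unchanged [b].
/u/ stays [u].
/b/ meets the environment for rule 1 (word-finally) → [p].

[eɫsiɡbup]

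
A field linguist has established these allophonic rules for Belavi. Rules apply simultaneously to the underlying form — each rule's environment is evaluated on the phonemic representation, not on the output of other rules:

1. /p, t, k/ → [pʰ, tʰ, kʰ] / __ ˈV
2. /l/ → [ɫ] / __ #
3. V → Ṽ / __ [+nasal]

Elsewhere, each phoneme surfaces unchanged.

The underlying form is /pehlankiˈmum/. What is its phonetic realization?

/p/ (word-initial) fails the environment for rule 1, so it stays [p].
/e/ (between /p/ and /h/) is in the target of rule 3 but the environment (before a nasal consonant) is not met → [e].
/h/ — not in any rule's target class → [h].
/l/ (between /h/ and /a/) is in the target of rule 2 but the environment (word-finally) is not met → [l].
/a/ (between /l/ and /n/): before a nasal consonant, so rule 3 applies → [ã].
/n/ (between /a/ and /k/) is unaffected → [n].
/k/ (between /n/ and /i/) is in the target of rule 1 but the environment (immediately before a stressed vowel) is not met → [k].
/i/ (between /k/ and /m/): before a nasal consonant, so rule 3 applies → [ĩ].
/m/ — not in any rule's target class → [m].
Rule 3 applies to /u/ (between /m/ and /m/: before a nasal consonant) → [ũ].
/m/ — not in any rule's target class → [m].

[pehlãnkĩˈmũm]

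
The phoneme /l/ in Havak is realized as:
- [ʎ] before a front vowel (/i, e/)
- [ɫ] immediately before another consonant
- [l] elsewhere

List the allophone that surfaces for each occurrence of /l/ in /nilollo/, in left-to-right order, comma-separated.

Occurrence 1 (position 3): no conditioning environment matches → elsewhere allophone [l].
Occurrence 2 (position 5): immediately before another consonant → [ɫ].
Occurrence 3 (position 6): no conditioning environment matches → elsewhere allophone [l].

[l], [ɫ], [l]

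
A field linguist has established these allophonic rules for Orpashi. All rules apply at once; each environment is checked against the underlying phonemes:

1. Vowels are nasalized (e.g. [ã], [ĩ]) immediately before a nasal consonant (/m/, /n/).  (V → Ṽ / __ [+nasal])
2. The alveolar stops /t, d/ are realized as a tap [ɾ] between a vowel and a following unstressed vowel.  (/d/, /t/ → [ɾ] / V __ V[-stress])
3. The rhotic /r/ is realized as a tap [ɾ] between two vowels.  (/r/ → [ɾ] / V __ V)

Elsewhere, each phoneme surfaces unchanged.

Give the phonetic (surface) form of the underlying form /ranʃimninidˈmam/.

[rãnʃĩmnĩnidˈmãm]

/r/ (word-initial) is in the target of rule 3 but the environment (between two vowels) is not met → [r].
/a/ (between /r/ and /n/) occurs before a nasal consonant → [ã] by rule 1.
/n/ — not in any rule's target class → [n].
/ʃ/ stays [ʃ].
/i/ (between /ʃ/ and /m/): before a nasal consonant, so rule 1 applies → [ĩ].
/m/ stays [m].
/n/ (between /m/ and /i/) is unaffected → [n].
/i/ meets the environment for rule 1 (before a nasal consonant) → [ĩ].
/n/ — not in any rule's target class → [n].
/i/ (between /n/ and /d/) fails the environment for rule 1, so it stays [i].
/d/ — between /i/ and /m/; rule 2 does not apply here → [d].
/m/ (between /d/ and /a/): no rule targets it → [m].
/a/ (between /m/ and /m/): before a nasal consonant, so rule 1 applies → [ã].
/m/ (word-final) is unaffected → [m].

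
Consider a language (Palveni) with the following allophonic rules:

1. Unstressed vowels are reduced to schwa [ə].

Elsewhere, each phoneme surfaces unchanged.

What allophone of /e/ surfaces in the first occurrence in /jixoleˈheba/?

[ə]

/e/ meets the environment for rule 1 (in an unstressed syllable) → [ə].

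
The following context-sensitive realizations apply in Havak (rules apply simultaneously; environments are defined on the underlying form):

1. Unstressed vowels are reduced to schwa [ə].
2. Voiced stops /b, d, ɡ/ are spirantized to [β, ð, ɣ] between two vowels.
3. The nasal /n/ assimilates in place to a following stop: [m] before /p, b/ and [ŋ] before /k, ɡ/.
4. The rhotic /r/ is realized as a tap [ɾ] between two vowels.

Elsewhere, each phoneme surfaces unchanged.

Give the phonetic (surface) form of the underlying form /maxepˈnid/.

/a/ (between /m/ and /x/): in an unstressed syllable, so rule 1 applies → [ə].
/e/ — between /x/ and /p/, in an unstressed syllable — surfaces as [ə] (rule 1).
/n/ (between /p/ and /i/) is in the target of rule 3 but the environment (before a labial or velar stop) is not met → [n].
/i/ — between /n/ and /d/; rule 1 does not apply here → [i].
/d/ (word-final): rule 2 targets it, but not between two vowels → unchanged [d].

[məxəpˈnid]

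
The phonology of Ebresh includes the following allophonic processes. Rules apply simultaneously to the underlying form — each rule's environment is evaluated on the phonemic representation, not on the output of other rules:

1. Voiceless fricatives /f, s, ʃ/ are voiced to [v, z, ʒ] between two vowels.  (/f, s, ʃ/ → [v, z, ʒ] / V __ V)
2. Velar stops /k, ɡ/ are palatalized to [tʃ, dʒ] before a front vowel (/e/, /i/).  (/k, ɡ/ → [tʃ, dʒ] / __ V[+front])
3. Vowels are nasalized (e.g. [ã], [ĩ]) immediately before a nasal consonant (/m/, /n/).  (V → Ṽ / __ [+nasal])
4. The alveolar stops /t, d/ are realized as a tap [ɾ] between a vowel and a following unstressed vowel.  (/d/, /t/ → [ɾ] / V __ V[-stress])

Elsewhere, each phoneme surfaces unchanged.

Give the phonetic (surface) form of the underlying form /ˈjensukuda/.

[ˈjẽnsukuɾa]

/j/ (word-initial): no rule targets it → [j].
/e/ (between /j/ and /n/): before a nasal consonant, so rule 3 applies → [ẽ].
/n/ — not in any rule's target class → [n].
/s/ (between /n/ and /u/): rule 1 targets it, but not between two vowels → unchanged [s].
/u/ (between /s/ and /k/) fails the environment for rule 3, so it stays [u].
/k/ (between /u/ and /u/): rule 2 targets it, but not before a front vowel → unchanged [k].
/u/ (between /k/ and /d/) is in the target of rule 3 but the environment (before a nasal consonant) is not met → [u].
Rule 4 applies to /d/ (between /u/ and /a/: between a vowel and a following unstressed vowel) → [ɾ].
/a/ (word-final) fails the environment for rule 3, so it stays [a].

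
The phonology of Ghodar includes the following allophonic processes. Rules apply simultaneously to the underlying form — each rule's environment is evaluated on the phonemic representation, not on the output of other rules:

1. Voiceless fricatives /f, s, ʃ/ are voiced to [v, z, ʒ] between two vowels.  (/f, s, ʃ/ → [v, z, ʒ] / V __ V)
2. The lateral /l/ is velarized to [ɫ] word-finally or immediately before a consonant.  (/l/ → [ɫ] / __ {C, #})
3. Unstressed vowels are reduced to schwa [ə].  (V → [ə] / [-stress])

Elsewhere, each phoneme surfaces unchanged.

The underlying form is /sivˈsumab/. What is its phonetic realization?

/s/ (word-initial) is in the target of rule 1 but the environment (between two vowels) is not met → [s].
/i/ (between /s/ and /v/) occurs in an unstressed syllable → [ə] by rule 3.
/v/ stays [v].
/s/ (between /v/ and /u/) fails the environment for rule 1, so it stays [s].
/u/ (between /s/ and /m/): rule 3 targets it, but not in an unstressed syllable → unchanged [u].
/m/ (between /u/ and /a/) is unaffected → [m].
/a/ meets the environment for rule 3 (in an unstressed syllable) → [ə].
/b/ — not in any rule's target class → [b].

[səvˈsuməb]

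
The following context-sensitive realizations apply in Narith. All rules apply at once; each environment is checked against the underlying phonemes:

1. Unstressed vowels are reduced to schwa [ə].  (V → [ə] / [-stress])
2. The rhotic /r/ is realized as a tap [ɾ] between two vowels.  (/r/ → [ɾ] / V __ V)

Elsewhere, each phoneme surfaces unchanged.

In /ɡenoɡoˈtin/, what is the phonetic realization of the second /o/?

/o/ — between /ɡ/ and /t/, in an unstressed syllable — surfaces as [ə] (rule 1).

[ə]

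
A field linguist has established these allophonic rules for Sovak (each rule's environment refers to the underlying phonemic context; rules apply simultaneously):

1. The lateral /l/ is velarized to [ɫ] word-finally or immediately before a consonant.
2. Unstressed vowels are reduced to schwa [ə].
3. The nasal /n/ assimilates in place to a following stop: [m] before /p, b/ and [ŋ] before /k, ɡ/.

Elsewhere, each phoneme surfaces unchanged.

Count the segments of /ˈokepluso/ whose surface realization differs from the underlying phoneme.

Segments that undergo a rule: /e/ → [ə] (rule 2); /u/ → [ə] (rule 2); /o/ → [ə] (rule 2).
All other segments surface unchanged.

3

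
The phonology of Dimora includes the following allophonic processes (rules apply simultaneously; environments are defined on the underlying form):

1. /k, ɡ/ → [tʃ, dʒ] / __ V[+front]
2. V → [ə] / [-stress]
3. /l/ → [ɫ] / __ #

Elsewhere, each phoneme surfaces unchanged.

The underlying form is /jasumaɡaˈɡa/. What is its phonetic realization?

/a/ meets the environment for rule 2 (in an unstressed syllable) → [ə].
Rule 2 applies to /u/ (between /s/ and /m/: in an unstressed syllable) → [ə].
/a/ (between /m/ and /ɡ/) occurs in an unstressed syllable → [ə] by rule 2.
/ɡ/ — between /a/ and /a/; rule 1 does not apply here → [ɡ].
/a/ (between /ɡ/ and /ɡ/): in an unstressed syllable, so rule 2 applies → [ə].
/ɡ/ (between /a/ and /a/) is in the target of rule 1 but the environment (before a front vowel) is not met → [ɡ].
/a/ (word-final) fails the environment for rule 2, so it stays [a].

[jəsəməɡəˈɡa]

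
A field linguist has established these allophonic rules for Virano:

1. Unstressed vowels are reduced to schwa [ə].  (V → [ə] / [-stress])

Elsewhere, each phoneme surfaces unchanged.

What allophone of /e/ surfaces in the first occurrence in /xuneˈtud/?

[ə]

/e/ (between /n/ and /t/): in an unstressed syllable, so rule 1 applies → [ə].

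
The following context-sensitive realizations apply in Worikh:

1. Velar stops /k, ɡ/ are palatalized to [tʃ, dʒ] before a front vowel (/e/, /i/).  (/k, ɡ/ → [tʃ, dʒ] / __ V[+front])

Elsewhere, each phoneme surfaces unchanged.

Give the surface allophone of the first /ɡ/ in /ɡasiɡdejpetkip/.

[ɡ]

/ɡ/ (word-initial) fails the environment for rule 1, so it stays [ɡ].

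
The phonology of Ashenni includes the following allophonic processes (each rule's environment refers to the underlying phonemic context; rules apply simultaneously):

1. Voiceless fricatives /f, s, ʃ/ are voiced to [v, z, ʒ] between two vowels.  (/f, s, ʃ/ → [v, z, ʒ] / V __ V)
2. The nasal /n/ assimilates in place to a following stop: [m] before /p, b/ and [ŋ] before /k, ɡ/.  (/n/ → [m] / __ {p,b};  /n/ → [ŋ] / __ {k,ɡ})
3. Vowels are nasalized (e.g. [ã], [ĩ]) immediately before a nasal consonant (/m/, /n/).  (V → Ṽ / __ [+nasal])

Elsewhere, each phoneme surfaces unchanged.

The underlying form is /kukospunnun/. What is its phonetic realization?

/k/ (word-initial) is unaffected → [k].
/u/ (between /k/ and /k/) is in the target of rule 3 but the environment (before a nasal consonant) is not met → [u].
/k/ stays [k].
/o/ (between /k/ and /s/): rule 3 targets it, but not before a nasal consonant → unchanged [o].
/s/ (between /o/ and /p/): rule 1 targets it, but not between two vowels → unchanged [s].
/p/ — not in any rule's target class → [p].
/u/ — between /p/ and /n/, before a nasal consonant — surfaces as [ũ] (rule 3).
/n/ — between /u/ and /n/; rule 2 does not apply here → [n].
/n/ (between /n/ and /u/) fails the environment for rule 2, so it stays [n].
/u/ (between /n/ and /n/) occurs before a nasal consonant → [ũ] by rule 3.
/n/ — word-final; rule 2 does not apply here → [n].

[kukospũnnũn]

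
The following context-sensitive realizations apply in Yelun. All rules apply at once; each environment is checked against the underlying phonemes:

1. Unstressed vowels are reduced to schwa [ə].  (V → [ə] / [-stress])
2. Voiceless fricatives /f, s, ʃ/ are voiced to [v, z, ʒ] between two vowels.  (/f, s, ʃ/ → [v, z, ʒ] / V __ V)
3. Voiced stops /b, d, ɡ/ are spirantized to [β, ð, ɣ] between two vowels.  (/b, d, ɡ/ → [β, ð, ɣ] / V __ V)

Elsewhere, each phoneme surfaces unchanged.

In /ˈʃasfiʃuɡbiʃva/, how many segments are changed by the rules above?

Segments that undergo a rule: /i/ → [ə] (rule 1); /ʃ/ → [ʒ] (rule 2); /u/ → [ə] (rule 1); /i/ → [ə] (rule 1); /a/ → [ə] (rule 1).
All other segments surface unchanged.

5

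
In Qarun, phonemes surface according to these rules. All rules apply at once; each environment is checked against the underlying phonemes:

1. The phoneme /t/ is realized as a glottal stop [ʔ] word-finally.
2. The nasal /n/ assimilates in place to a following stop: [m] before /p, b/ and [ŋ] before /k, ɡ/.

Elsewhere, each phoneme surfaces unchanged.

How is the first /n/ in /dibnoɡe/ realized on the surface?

/n/ (between /b/ and /o/): rule 2 targets it, but not before a labial or velar stop → unchanged [n].

[n]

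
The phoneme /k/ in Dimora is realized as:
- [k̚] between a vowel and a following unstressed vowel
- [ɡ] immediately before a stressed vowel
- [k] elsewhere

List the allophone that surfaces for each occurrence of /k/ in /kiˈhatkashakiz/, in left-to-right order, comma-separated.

[k], [k], [k̚]

Occurrence 1 (position 1): no conditioning environment matches → elsewhere allophone [k].
Occurrence 2 (position 6): no conditioning environment matches → elsewhere allophone [k].
Occurrence 3 (position 11): between a vowel and a following unstressed vowel → [k̚].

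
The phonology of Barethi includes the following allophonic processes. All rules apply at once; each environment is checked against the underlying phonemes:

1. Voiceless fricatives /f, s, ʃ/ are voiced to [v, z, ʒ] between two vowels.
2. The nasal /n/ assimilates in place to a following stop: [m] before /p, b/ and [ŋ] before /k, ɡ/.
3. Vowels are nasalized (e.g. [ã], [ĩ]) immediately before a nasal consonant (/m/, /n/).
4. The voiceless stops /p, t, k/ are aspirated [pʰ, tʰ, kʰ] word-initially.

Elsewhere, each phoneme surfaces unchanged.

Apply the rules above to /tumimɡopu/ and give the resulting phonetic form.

Rule 4 applies to /t/ (word-initial: word-initially) → [tʰ].
/u/ (between /t/ and /m/) occurs before a nasal consonant → [ũ] by rule 3.
/m/ (between /u/ and /i/): no rule targets it → [m].
/i/ (between /m/ and /m/): before a nasal consonant, so rule 3 applies → [ĩ].
/m/ stays [m].
/ɡ/ (between /m/ and /o/): no rule targets it → [ɡ].
/o/ (between /ɡ/ and /p/) fails the environment for rule 3, so it stays [o].
/p/ (between /o/ and /u/) fails the environment for rule 4, so it stays [p].
/u/ (word-final): rule 3 targets it, but not before a nasal consonant → unchanged [u].

[tʰũmĩmɡopu]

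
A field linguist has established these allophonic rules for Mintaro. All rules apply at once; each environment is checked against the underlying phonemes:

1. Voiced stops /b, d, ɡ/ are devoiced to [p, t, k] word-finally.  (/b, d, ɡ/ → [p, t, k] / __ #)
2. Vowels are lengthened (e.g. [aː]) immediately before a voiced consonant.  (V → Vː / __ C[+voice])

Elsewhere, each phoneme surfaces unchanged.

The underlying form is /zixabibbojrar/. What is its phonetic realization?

[zixaːbiːbboːjraːr]

/z/ stays [z].
/i/ (between /z/ and /x/) fails the environment for rule 2, so it stays [i].
/x/ (between /i/ and /a/): no rule targets it → [x].
Rule 2 applies to /a/ (between /x/ and /b/: before a voiced consonant) → [aː].
/b/ — between /a/ and /i/; rule 1 does not apply here → [b].
Rule 2 applies to /i/ (between /b/ and /b/: before a voiced consonant) → [iː].
/b/ — between /i/ and /b/; rule 1 does not apply here → [b].
/b/ (between /b/ and /o/): rule 1 targets it, but not word-finally → unchanged [b].
/o/ — between /b/ and /j/, before a voiced consonant — surfaces as [oː] (rule 2).
/j/ (between /o/ and /r/) is unaffected → [j].
/r/ (between /j/ and /a/) is unaffected → [r].
/a/ (between /r/ and /r/) occurs before a voiced consonant → [aː] by rule 2.
/r/ (word-final) is unaffected → [r].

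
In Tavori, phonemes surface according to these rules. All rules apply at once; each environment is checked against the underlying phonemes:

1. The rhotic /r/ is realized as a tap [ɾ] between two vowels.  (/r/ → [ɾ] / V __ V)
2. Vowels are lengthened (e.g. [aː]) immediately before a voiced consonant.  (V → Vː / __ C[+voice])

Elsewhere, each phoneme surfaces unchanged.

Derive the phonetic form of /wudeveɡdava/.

/w/ stays [w].
Rule 2 applies to /u/ (between /w/ and /d/: before a voiced consonant) → [uː].
/d/ — not in any rule's target class → [d].
Rule 2 applies to /e/ (between /d/ and /v/: before a voiced consonant) → [eː].
/v/ (between /e/ and /e/) is unaffected → [v].
/e/ (between /v/ and /ɡ/) occurs before a voiced consonant → [eː] by rule 2.
/ɡ/ — not in any rule's target class → [ɡ].
/d/ (between /ɡ/ and /a/) is unaffected → [d].
/a/ meets the environment for rule 2 (before a voiced consonant) → [aː].
/v/ — not in any rule's target class → [v].
/a/ (word-final) is in the target of rule 2 but the environment (before a voiced consonant) is not met → [a].

[wuːdeːveːɡdaːva]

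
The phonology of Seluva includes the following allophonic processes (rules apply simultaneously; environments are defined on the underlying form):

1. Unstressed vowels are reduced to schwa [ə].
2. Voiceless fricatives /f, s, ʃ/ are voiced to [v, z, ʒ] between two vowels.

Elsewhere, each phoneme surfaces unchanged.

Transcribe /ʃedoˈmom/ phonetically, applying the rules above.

[ʃədəˈmom]

/ʃ/ (word-initial) fails the environment for rule 2, so it stays [ʃ].
/e/ meets the environment for rule 1 (in an unstressed syllable) → [ə].
/o/ meets the environment for rule 1 (in an unstressed syllable) → [ə].
/o/ (between /m/ and /m/): rule 1 targets it, but not in an unstressed syllable → unchanged [o].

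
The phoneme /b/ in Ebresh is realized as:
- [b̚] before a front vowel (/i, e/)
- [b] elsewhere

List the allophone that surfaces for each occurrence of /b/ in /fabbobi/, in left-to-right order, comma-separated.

Occurrence 1 (position 3): no conditioning environment matches → elsewhere allophone [b].
Occurrence 2 (position 4): no conditioning environment matches → elsewhere allophone [b].
Occurrence 3 (position 6): before a front vowel (/i, e/) → [b̚].

[b], [b], [b̚]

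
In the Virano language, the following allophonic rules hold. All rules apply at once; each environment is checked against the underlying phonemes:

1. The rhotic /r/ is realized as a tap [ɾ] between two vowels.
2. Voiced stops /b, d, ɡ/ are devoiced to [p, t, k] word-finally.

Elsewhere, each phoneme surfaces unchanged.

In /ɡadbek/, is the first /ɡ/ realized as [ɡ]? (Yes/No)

/ɡ/ (word-initial) is in the target of rule 2 but the environment (word-finally) is not met → [ɡ].
The actual realization is [ɡ], which matches [ɡ].

Yes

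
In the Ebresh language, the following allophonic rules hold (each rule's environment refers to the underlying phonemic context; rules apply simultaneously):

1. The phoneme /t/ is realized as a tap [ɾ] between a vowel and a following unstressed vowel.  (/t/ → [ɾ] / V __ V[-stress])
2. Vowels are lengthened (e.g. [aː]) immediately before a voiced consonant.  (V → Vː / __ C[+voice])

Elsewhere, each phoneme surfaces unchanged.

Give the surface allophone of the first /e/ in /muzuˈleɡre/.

[eː]

/e/ (between /l/ and /ɡ/): before a voiced consonant, so rule 2 applies → [eː].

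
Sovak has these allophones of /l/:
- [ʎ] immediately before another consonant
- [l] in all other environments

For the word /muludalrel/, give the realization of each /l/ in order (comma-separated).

[l], [ʎ], [l]

Occurrence 1 (position 3): no conditioning environment matches → elsewhere allophone [l].
Occurrence 2 (position 7): immediately before another consonant → [ʎ].
Occurrence 3 (position 10): no conditioning environment matches → elsewhere allophone [l].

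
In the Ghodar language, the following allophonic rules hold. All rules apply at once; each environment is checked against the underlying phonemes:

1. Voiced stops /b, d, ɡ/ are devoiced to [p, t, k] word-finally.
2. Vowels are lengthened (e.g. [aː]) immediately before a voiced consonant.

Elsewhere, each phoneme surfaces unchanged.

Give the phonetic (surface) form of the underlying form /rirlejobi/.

/i/ meets the environment for rule 2 (before a voiced consonant) → [iː].
/e/ meets the environment for rule 2 (before a voiced consonant) → [eː].
/o/ — between /j/ and /b/, before a voiced consonant — surfaces as [oː] (rule 2).
/b/ (between /o/ and /i/) is in the target of rule 1 but the environment (word-finally) is not met → [b].
/i/ — word-final; rule 2 does not apply here → [i].

[riːrleːjoːbi]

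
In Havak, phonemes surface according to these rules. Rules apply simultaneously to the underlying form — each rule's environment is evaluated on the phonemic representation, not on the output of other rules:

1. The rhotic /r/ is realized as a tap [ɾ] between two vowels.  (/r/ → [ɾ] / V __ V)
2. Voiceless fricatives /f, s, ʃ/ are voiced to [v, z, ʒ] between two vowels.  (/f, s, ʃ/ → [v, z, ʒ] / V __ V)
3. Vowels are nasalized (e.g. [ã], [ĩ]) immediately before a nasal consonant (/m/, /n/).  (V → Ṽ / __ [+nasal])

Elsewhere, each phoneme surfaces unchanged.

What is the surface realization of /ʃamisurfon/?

/ʃ/ (word-initial) is in the target of rule 2 but the environment (between two vowels) is not met → [ʃ].
/a/ — between /ʃ/ and /m/, before a nasal consonant — surfaces as [ã] (rule 3).
/i/ — between /m/ and /s/; rule 3 does not apply here → [i].
/s/ (between /i/ and /u/): between two vowels, so rule 2 applies → [z].
/u/ — between /s/ and /r/; rule 3 does not apply here → [u].
/r/ (between /u/ and /f/) is in the target of rule 1 but the environment (between two vowels) is not met → [r].
/f/ (between /r/ and /o/) is in the target of rule 2 but the environment (between two vowels) is not met → [f].
/o/ — between /f/ and /n/, before a nasal consonant — surfaces as [õ] (rule 3).

[ʃãmizurfõn]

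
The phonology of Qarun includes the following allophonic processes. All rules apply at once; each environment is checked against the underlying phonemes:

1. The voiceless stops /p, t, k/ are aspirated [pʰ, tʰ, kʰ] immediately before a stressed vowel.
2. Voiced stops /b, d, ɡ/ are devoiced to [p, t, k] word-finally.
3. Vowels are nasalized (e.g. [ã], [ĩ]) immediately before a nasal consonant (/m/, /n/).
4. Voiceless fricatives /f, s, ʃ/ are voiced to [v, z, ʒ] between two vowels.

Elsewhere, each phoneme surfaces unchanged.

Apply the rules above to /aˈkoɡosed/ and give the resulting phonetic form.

/a/ (word-initial) fails the environment for rule 3, so it stays [a].
/k/ — between /a/ and /o/, immediately before a stressed vowel — surfaces as [kʰ] (rule 1).
/o/ (between /k/ and /ɡ/) is in the target of rule 3 but the environment (before a nasal consonant) is not met → [o].
/ɡ/ (between /o/ and /o/) is in the target of rule 2 but the environment (word-finally) is not met → [ɡ].
/o/ (between /ɡ/ and /s/): rule 3 targets it, but not before a nasal consonant → unchanged [o].
/s/ — between /o/ and /e/, between two vowels — surfaces as [z] (rule 4).
/e/ — between /s/ and /d/; rule 3 does not apply here → [e].
Rule 2 applies to /d/ (word-final: word-finally) → [t].

[aˈkʰoɡozet]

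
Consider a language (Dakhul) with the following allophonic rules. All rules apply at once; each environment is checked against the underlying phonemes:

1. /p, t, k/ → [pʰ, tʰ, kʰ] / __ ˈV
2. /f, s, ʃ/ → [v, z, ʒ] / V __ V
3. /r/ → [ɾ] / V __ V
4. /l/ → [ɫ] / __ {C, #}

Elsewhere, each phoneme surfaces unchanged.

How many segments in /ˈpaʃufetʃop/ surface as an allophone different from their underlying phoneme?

Segments that undergo a rule: /p/ → [pʰ] (rule 1); /ʃ/ → [ʒ] (rule 2); /f/ → [v] (rule 2).
All other segments surface unchanged.

3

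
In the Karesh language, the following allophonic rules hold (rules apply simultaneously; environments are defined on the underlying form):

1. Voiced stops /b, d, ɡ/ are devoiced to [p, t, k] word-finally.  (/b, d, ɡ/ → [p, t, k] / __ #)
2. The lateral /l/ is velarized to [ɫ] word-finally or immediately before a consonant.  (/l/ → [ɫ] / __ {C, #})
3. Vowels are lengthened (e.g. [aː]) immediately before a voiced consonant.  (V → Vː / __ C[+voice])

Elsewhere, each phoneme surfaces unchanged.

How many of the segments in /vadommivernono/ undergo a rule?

Segments that undergo a rule: /a/ → [aː] (rule 3); /o/ → [oː] (rule 3); /i/ → [iː] (rule 3); /e/ → [eː] (rule 3); /o/ → [oː] (rule 3).
All other segments surface unchanged.

5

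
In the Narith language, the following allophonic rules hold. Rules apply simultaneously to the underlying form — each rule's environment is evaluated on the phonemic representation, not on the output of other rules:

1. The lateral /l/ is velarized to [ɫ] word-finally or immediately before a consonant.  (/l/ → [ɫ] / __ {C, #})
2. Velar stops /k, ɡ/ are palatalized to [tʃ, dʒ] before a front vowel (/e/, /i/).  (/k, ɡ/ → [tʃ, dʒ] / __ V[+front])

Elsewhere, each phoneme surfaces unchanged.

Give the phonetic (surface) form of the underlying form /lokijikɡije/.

/l/ (word-initial) is in the target of rule 1 but the environment (word-finally or immediately before a consonant) is not met → [l].
/k/ meets the environment for rule 2 (before a front vowel) → [tʃ].
/k/ — between /i/ and /ɡ/; rule 2 does not apply here → [k].
/ɡ/ (between /k/ and /i/): before a front vowel, so rule 2 applies → [dʒ].

[lotʃijikdʒije]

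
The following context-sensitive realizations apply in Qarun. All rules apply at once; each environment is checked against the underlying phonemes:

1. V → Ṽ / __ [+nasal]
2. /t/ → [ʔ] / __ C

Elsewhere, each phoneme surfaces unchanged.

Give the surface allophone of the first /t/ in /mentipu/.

/t/ (between /n/ and /i/) is in the target of rule 2 but the environment (immediately before a consonant) is not met → [t].

[t]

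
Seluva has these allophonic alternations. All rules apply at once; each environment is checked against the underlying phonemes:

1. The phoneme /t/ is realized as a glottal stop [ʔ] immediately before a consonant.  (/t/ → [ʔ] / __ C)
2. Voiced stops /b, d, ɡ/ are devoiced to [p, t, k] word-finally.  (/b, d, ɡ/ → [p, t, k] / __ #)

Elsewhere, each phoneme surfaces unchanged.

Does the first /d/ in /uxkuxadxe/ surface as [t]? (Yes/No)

/d/ — between /a/ and /x/; rule 2 does not apply here → [d].
The actual realization is [d], not [t].

No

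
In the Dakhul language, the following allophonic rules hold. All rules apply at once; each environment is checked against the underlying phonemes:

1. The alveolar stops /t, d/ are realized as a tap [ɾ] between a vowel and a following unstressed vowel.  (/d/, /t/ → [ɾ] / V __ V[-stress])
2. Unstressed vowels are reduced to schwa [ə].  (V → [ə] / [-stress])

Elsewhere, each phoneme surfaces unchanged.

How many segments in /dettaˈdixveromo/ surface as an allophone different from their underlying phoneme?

5

Segments that undergo a rule: /e/ → [ə] (rule 2); /a/ → [ə] (rule 2); /e/ → [ə] (rule 2); /o/ → [ə] (rule 2); /o/ → [ə] (rule 2).
All other segments surface unchanged.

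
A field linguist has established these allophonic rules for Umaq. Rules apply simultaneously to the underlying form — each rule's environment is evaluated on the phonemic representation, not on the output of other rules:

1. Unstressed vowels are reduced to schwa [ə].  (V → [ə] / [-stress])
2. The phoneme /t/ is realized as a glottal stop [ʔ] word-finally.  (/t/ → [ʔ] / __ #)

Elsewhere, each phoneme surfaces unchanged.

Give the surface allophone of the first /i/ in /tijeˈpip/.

/i/ meets the environment for rule 1 (in an unstressed syllable) → [ə].

[ə]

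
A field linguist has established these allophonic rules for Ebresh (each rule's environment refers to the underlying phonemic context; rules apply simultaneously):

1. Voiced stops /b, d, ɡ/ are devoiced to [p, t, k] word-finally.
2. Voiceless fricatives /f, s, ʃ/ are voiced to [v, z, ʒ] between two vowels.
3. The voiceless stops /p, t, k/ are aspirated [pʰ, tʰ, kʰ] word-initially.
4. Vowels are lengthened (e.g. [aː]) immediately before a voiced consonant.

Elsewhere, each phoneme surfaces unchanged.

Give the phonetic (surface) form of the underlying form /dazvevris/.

/d/ (word-initial): rule 1 targets it, but not word-finally → unchanged [d].
/a/ meets the environment for rule 4 (before a voiced consonant) → [aː].
/z/ — not in any rule's target class → [z].
/v/ (between /z/ and /e/): no rule targets it → [v].
/e/ (between /v/ and /v/) occurs before a voiced consonant → [eː] by rule 4.
/v/ (between /e/ and /r/) is unaffected → [v].
/r/ (between /v/ and /i/): no rule targets it → [r].
/i/ (between /r/ and /s/) fails the environment for rule 4, so it stays [i].
/s/ (word-final): rule 2 targets it, but not between two vowels → unchanged [s].

[daːzveːvris]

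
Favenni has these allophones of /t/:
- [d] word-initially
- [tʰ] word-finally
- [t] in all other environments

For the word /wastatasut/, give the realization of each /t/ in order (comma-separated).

Occurrence 1 (position 4): no conditioning environment matches → elsewhere allophone [t].
Occurrence 2 (position 6): no conditioning environment matches → elsewhere allophone [t].
Occurrence 3 (position 10): word-finally → [tʰ].

[t], [t], [tʰ]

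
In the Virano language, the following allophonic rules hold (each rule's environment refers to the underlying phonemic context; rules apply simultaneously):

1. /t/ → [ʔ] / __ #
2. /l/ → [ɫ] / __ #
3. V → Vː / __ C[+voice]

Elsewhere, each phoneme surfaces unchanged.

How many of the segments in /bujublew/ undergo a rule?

Segments that undergo a rule: /u/ → [uː] (rule 3); /u/ → [uː] (rule 3); /e/ → [eː] (rule 3).
All other segments surface unchanged.

3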